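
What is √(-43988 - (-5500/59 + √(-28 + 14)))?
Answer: √(-152797728 - 3481*I*√14)/59 ≈ 0.0089295 - 209.51*I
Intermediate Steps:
√(-43988 - (-5500/59 + √(-28 + 14))) = √(-43988 - (-5500/59 + √(-14))) = √(-43988 - (-100*55/59 + I*√14)) = √(-43988 - (-5500/59 + I*√14)) = √(-43988 + (5500/59 - I*√14)) = √(-2589792/59 - I*√14)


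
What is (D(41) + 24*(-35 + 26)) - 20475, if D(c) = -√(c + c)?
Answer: -20691 - √82 ≈ -20700.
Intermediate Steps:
D(c) = -√2*√c (D(c) = -√(2*c) = -√2*√c)
(D(41) + 24*(-35 + 26)) - 20475 = (-√2*√41 + 24*(-35 + 26)) - 20475 = (-√82 + 24*(-9)) - 20475 = (-√82 - 216) - 20475 = (-216 - √82) - 20475 = -20691 - √82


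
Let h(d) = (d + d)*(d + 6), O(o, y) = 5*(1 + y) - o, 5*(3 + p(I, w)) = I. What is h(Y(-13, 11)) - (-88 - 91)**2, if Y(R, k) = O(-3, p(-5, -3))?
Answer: -31897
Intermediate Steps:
p(I, w) = -3 + I/5
O(o, y) = 5 - o + 5*y (O(o, y) = (5 + 5*y) - o = 5 - o + 5*y)
Y(R, k) = -12 (Y(R, k) = 5 - 1*(-3) + 5*(-3 + (1/5)*(-5)) = 5 + 3 + 5*(-3 - 1) = 5 + 3 + 5*(-4) = 5 + 3 - 20 = -12)
h(d) = 2*d*(6 + d) (h(d) = (2*d)*(6 + d) = 2*d*(6 + d))
h(Y(-13, 11)) - (-88 - 91)**2 = 2*(-12)*(6 - 12) - (-88 - 91)**2 = 2*(-12)*(-6) - 1*(-179)**2 = 144 - 1*32041 = 144 - 32041 = -31897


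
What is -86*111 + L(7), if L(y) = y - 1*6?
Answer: -9545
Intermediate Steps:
L(y) = -6 + y (L(y) = y - 6 = -6 + y)
-86*111 + L(7) = -86*111 + (-6 + 7) = -9546 + 1 = -9545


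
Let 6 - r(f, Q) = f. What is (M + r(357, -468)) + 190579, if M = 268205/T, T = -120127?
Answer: 3264464393/17161 ≈ 1.9023e+5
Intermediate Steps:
r(f, Q) = 6 - f
M = -38315/17161 (M = 268205/(-120127) = 268205*(-1/120127) = -38315/17161 ≈ -2.2327)
(M + r(357, -468)) + 190579 = (-38315/17161 + (6 - 1*357)) + 190579 = (-38315/17161 + (6 - 357)) + 190579 = (-38315/17161 - 351) + 190579 = -6061826/17161 + 190579 = 3264464393/17161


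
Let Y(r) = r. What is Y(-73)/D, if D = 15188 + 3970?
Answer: -73/19158 ≈ -0.0038104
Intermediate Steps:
D = 19158
Y(-73)/D = -73/19158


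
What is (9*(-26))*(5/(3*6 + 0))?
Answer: -65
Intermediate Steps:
(9*(-26))*(5/(3*6 + 0)) = -1170/(18 + 0) = -1170/18 = -234*5/18 = -65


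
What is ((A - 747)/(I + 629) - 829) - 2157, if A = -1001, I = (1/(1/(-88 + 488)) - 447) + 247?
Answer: -2477142/829 ≈ -2988.1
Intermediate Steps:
I = 200 (I = (1/(1/400) - 447) + 247 = (400 - 447) + 247 = -47 + 247 = 200)
((A - 747)/(I + 629) - 829) - 2157 = ((-1001 - 747)/(200 + 629) - 829) - 2157 = (-1748/829 - 829) - 2157 = -688989/829 - 2157 = -2477142/829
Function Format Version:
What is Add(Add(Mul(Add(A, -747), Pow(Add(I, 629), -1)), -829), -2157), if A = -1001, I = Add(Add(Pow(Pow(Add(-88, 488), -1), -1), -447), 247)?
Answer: Rational(-2477142, 829) ≈ -2988.1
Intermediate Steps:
I = 200 (I = Add(Add(Pow(Pow(400, -1), -1), -447), 247) = Add(Add(Pow(Rational(1, 400), -1), -447), 247) = Add(Add(400, -447), 247) = Add(-47, 247) = 200)
Add(Add(Mul(Add(A, -747), Pow(Add(I, 629), -1)), -829), -2157) = Add(Add(Mul(Add(-1001, -747), Pow(Add(200, 629), -1)), -829), -2157) = Add(Add(Mul(-1748, Pow(829, -1)), -829), -2157) = Add(Add(Mul(-1748, Rational(1, 829)), -829), -2157) = Add(Add(Rational(-1748, 829), -829), -2157) = Add(Rational(-688989, 829), -2157) = Rational(-2477142, 829)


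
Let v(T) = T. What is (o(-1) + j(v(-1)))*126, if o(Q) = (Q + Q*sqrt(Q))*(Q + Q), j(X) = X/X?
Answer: 378 + 252*I ≈ 378.0 + 252.0*I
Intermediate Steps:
j(X) = 1
o(Q) = 2*Q*(Q + Q**(3/2)) (o(Q) = (Q + Q**(3/2))*(2*Q) = 2*Q*(Q + Q**(3/2)))
(o(-1) + j(v(-1)))*126 = ((2*(-1)**2 + 2*(-1)**(5/2)) + 1)*126 = ((2*1 + 2*I) + 1)*126 = ((2 + 2*I) + 1)*126 = (3 + 2*I)*126 = 378 + 252*I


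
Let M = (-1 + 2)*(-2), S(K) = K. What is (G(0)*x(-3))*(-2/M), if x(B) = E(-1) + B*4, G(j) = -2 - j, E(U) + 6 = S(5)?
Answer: 26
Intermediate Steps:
E(U) = -1 (E(U) = -6 + 5 = -1)
M = -2 (M = 1*(-2) = -2)
x(B) = -1 + 4*B (x(B) = -1 + B*4 = -1 + 4*B)
(G(0)*x(-3))*(-2/M) = ((-2 - 1*0)*(-1 + 4*(-3)))*(-2/(-2)) = ((-2 + 0)*(-1 - 12))*(-2*(-½)) = -2*(-13)*1 = 26*1 = 26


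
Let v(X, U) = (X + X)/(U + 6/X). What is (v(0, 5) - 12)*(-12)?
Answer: 144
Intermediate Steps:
v(X, U) = 2*X/(U + 6/X) (v(X, U) = (2*X)/(U + 6/X) = 2*X/(U + 6/X))
(v(0, 5) - 12)*(-12) = (2*0²/(6 + 5*0) - 12)*(-12) = (2*0/(6 + 0) - 12)*(-12) = (2*0/6 - 12)*(-12) = (2*0*(⅙) - 12)*(-12) = (0 - 12)*(-12) = -12*(-12) = 144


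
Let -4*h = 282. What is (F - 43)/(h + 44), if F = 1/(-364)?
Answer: 15653/9646 ≈ 1.6227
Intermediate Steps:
h = -141/2 (h = -1/4*282 = -141/2 ≈ -70.500)
F = -1/364 ≈ -0.0027473
(F - 43)/(h + 44) = (-1/364 - 43)/(-141/2 + 44) = -15653/(364*(-53/2)) = -15653/364*(-2/53) = 15653/9646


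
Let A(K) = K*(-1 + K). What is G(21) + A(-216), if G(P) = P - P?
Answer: 46872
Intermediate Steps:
G(P) = 0
G(21) + A(-216) = 0 - 216*(-1 - 216) = 0 - 216*(-217) = 0 + 46872 = 46872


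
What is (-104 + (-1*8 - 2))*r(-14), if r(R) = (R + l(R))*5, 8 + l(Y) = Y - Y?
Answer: 12540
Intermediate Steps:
l(Y) = -8 (l(Y) = -8 + (Y - Y) = -8 + 0 = -8)
r(R) = -40 + 5*R (r(R) = (R - 8)*5 = (-8 + R)*5 = -40 + 5*R)
(-104 + (-1*8 - 2))*r(-14) = (-104 + (-1*8 - 2))*(-40 + 5*(-14)) = (-104 + (-8 - 2))*(-40 - 70) = (-104 - 10)*(-110) = -114*(-110) = 12540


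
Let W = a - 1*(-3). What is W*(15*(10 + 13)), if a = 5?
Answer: 2760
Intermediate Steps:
W = 8 (W = 5 - 1*(-3) = 5 + 3 = 8)
W*(15*(10 + 13)) = 8*(15*(10 + 13)) = 8*(15*23) = 8*345 = 2760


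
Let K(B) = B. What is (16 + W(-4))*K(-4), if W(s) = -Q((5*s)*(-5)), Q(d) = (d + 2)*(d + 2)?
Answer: 41552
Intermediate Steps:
Q(d) = (2 + d)² (Q(d) = (2 + d)*(2 + d) = (2 + d)²)
W(s) = -(2 - 25*s)² (W(s) = -(2 + (5*s)*(-5))² = -(2 - 25*s)²)
(16 + W(-4))*K(-4) = (16 - (-2 + 25*(-4))²)*(-4) = (16 - (-2 - 100)²)*(-4) = (16 - 1*(-102)²)*(-4) = (16 - 1*10404)*(-4) = (16 - 10404)*(-4) = -10388*(-4) = 41552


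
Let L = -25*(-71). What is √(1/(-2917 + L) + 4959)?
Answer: √6467348134/1142 ≈ 70.420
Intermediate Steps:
L = 1775
√(1/(-2917 + L) + 4959) = √(1/(-2917 + 1775) + 4959) = √(1/(-1142) + 4959) = √(-1/1142 + 4959) = √(5663177/1142) = √6467348134/1142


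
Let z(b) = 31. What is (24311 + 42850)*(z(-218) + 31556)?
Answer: 2121414507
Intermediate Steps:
(24311 + 42850)*(z(-218) + 31556) = (24311 + 42850)*(31 + 31556) = 67161*31587 = 2121414507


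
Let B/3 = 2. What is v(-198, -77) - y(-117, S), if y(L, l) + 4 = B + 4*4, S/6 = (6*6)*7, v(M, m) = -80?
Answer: -98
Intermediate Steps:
B = 6 (B = 3*2 = 6)
S = 1512 (S = 6*((6*6)*7) = 6*(36*7) = 6*252 = 1512)
y(L, l) = 18 (y(L, l) = -4 + (6 + 4*4) = -4 + (6 + 16) = -4 + 22 = 18)
v(-198, -77) - y(-117, S) = -80 - 1*18 = -80 - 18 = -98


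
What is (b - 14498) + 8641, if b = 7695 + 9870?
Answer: 11708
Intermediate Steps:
b = 17565
(b - 14498) + 8641 = (17565 - 14498) + 8641 = 3067 + 8641 = 11708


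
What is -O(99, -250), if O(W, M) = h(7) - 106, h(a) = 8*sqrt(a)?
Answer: 106 - 8*sqrt(7) ≈ 84.834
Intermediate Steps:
O(W, M) = -106 + 8*sqrt(7) (O(W, M) = 8*sqrt(7) - 106 = -106 + 8*sqrt(7))
-O(99, -250) = -(-106 + 8*sqrt(7)) = 106 - 8*sqrt(7)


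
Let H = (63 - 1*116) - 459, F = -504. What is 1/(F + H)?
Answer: -1/1016 ≈ -0.00098425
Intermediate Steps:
H = -512 (H = (63 - 116) - 459 = -53 - 459 = -512)
1/(F + H) = 1/(-504 - 512) = 1/(-1016) = -1/1016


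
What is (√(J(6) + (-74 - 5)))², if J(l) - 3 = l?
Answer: -70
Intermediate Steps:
J(l) = 3 + l
(√(J(6) + (-74 - 5)))² = (√((3 + 6) + (-74 - 5)))² = (√(9 - 79))² = (√(-70))² = (I*√70)² = -70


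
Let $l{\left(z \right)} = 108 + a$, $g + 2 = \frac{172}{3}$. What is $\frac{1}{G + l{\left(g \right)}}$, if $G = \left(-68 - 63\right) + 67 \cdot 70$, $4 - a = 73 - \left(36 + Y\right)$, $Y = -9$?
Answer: $\frac{1}{4625} \approx 0.00021622$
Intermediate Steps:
$g = \frac{166}{3}$ ($g = -2 + \frac{172}{3} = \frac{166}{3} \approx 55.333$)
$a = -42$ ($a = 4 - \left(73 - \left(36 - 9\right)\right) = 4 - \left(73 - 27\right) = 4 - 46 = -42$)
$l{\left(z \right)} = 66$ ($l{\left(z \right)} = 108 - 42 = 66$)
$G = 4559$ ($G = \left(-68 - 63\right) + 4690 = -131 + 4690 = 4559$)
$\frac{1}{G + l{\left(g \right)}} = \frac{1}{4559 + 66} = \frac{1}{4625}$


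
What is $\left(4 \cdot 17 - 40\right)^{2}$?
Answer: $784$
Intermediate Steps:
$\left(4 \cdot 17 - 40\right)^{2} = \left(68 - 40\right)^{2} = 28^{2} = 784$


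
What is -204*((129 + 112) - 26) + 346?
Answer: -43514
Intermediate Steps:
-204*((129 + 112) - 26) + 346 = -204*(241 - 26) + 346 = -204*215 + 346 = -43860 + 346 = -43514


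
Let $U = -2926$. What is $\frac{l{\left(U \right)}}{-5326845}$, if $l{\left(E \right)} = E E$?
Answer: $- \frac{8561476}{5326845} \approx -1.6072$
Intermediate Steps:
$l{\left(E \right)} = E^{2}$
$\frac{l{\left(U \right)}}{-5326845} = \frac{\left(-2926\right)^{2}}{-5326845} = 8561476 \left(- \frac{1}{5326845}\right) = - \frac{8561476}{5326845}$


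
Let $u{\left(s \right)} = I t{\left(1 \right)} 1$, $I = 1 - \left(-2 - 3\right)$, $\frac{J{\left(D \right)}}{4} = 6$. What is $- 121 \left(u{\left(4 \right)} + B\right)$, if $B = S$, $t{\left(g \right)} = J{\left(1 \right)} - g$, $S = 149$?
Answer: $-34727$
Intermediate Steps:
$J{\left(D \right)} = 24$ ($J{\left(D \right)} = 4 \cdot 6 = 24$)
$t{\left(g \right)} = 24 - g$
$B = 149$
$I = 6$ ($I = 1 - \left(-2 - 3\right) = 1 - -5 = 1 + 5 = 6$)
$u{\left(s \right)} = 138$ ($u{\left(s \right)} = 6 \left(24 - 1\right) 1 = 6 \cdot 23 \cdot 1 = 138 \cdot 1 = 138$)
$- 121 \left(u{\left(4 \right)} + B\right) = - 121 \left(138 + 149\right) = \left(-121\right) 287 = -34727$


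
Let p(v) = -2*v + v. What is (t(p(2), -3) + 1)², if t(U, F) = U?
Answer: 1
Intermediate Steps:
p(v) = -v
(t(p(2), -3) + 1)² = (-1*2 + 1)² = (-2 + 1)² = (-1)² = 1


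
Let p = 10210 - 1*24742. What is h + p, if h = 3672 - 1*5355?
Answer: -16215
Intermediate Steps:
p = -14532 (p = 10210 - 24742 = -14532)
h = -1683 (h = 3672 - 5355 = -1683)
h + p = -1683 - 14532 = -16215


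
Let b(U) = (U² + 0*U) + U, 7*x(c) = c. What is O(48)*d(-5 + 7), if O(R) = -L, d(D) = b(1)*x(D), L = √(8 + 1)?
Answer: -12/7 ≈ -1.7143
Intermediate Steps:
x(c) = c/7
L = 3 (L = √9 = 3)
b(U) = U + U² (b(U) = (U² + 0) + U = U² + U = U + U²)
d(D) = 2*D/7 (d(D) = (1*(1 + 1))*(D/7) = (1*2)*(D/7) = 2*(D/7) = 2*D/7)
O(R) = -3 (O(R) = -1*3 = -3)
O(48)*d(-5 + 7) = -6*(-5 + 7)/7 = -6*2/7 = -3*4/7 = -12/7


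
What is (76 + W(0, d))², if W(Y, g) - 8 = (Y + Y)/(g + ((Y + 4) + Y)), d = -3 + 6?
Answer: 7056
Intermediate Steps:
d = 3
W(Y, g) = 8 + 2*Y/(4 + g + 2*Y) (W(Y, g) = 8 + (Y + Y)/(g + ((Y + 4) + Y)) = 8 + (2*Y)/(g + ((4 + Y) + Y)) = 8 + (2*Y)/(g + (4 + 2*Y)) = 8 + (2*Y)/(4 + g + 2*Y) = 8 + 2*Y/(4 + g + 2*Y))
(76 + W(0, d))² = (76 + 2*(16 + 4*3 + 9*0)/(4 + 3 + 2*0))² = (76 + 2*(16 + 12 + 0)/(4 + 3 + 0))² = (76 + 2*28/7)² = (76 + 2*(⅐)*28)² = (76 + 8)² = 84² = 7056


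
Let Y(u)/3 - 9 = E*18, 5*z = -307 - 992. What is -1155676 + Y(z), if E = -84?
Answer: -1160185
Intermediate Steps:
z = -1299/5 (z = (-307 - 992)/5 = (1/5)*(-1299) = -1299/5 ≈ -259.80)
Y(u) = -4509 (Y(u) = 27 + 3*(-84*18) = 27 + 3*(-1512) = 27 - 4536 = -4509)
-1155676 + Y(z) = -1155676 - 4509 = -1160185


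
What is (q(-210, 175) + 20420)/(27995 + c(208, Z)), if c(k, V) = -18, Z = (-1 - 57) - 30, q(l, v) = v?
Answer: 20595/27977 ≈ 0.73614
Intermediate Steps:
Z = -88 (Z = -58 - 30 = -88)
(q(-210, 175) + 20420)/(27995 + c(208, Z)) = (175 + 20420)/(27995 - 18) = 20595/27977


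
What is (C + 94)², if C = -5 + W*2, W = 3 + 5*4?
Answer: 18225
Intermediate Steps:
W = 23 (W = 3 + 20 = 23)
C = 41 (C = -5 + 23*2 = -5 + 46 = 41)
(C + 94)² = (41 + 94)² = 135² = 18225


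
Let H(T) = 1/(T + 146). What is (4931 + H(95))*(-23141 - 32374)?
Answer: -65972471580/241 ≈ -2.7374e+8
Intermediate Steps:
H(T) = 1/(146 + T)
(4931 + H(95))*(-23141 - 32374) = (4931 + 1/(146 + 95))*(-23141 - 32374) = (4931 + 1/241)*(-55515) = (1188372/241)*(-55515) = -65972471580/241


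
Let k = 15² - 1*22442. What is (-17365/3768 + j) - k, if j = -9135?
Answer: 49275611/3768 ≈ 13077.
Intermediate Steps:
k = -22217 (k = 225 - 22442 = -22217)
(-17365/3768 + j) - k = (-17365/3768 - 9135) - 1*(-22217) = (-17365*1/3768 - 9135) + 22217 = (-17365/3768 - 9135) + 22217 = -34438045/3768 + 22217 = 49275611/3768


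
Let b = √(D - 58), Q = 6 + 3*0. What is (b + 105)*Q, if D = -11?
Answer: 630 + 6*I*√69 ≈ 630.0 + 49.84*I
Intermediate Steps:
Q = 6 (Q = 6 + 0 = 6)
b = I*√69 (b = √(-11 - 58) = √(-69) = I*√69 ≈ 8.3066*I)
(b + 105)*Q = (I*√69 + 105)*6 = (105 + I*√69)*6 = 630 + 6*I*√69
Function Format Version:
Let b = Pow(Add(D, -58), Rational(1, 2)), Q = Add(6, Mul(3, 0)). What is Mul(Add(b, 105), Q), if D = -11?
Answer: Add(630, Mul(6, I, Pow(69, Rational(1, 2)))) ≈ Add(630.00, Mul(49.840, I))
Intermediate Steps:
Q = 6 (Q = Add(6, 0) = 6)
b = Mul(I, Pow(69, Rational(1, 2))) (b = Pow(Add(-11, -58), Rational(1, 2)) = Pow(-69, Rational(1, 2)) = Mul(I, Pow(69, Rational(1, 2))) ≈ Mul(8.3066, I))
Mul(Add(b, 105), Q) = Mul(Add(Mul(I, Pow(69, Rational(1, 2))), 105), 6) = Mul(Add(105, Mul(I, Pow(69, Rational(1, 2)))), 6) = Add(630, Mul(6, I, Pow(69, Rational(1, 2))))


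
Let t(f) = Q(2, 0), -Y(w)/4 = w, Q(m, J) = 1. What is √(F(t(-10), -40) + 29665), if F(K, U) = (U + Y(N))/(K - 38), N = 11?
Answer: √40614493/37 ≈ 172.24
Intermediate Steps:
Y(w) = -4*w
t(f) = 1
F(K, U) = (-44 + U)/(-38 + K) (F(K, U) = (U - 4*11)/(K - 38) = (U - 44)/(-38 + K) = (-44 + U)/(-38 + K))
√(F(t(-10), -40) + 29665) = √((-44 - 40)/(-38 + 1) + 29665) = √(-84/(-37) + 29665) = √(-1/37*(-84) + 29665) = √(84/37 + 29665) = √(1097689/37) = √40614493/37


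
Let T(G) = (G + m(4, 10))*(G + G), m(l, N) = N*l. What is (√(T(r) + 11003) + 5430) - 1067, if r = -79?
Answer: 4363 + √17165 ≈ 4494.0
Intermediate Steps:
T(G) = 2*G*(40 + G) (T(G) = (G + 10*4)*(G + G) = (G + 40)*(2*G) = (40 + G)*(2*G) = 2*G*(40 + G))
(√(T(r) + 11003) + 5430) - 1067 = (√(2*(-79)*(40 - 79) + 11003) + 5430) - 1067 = (√(2*(-79)*(-39) + 11003) + 5430) - 1067 = (√(6162 + 11003) + 5430) - 1067 = (√17165 + 5430) - 1067 = (5430 + √17165) - 1067 = 4363 + √17165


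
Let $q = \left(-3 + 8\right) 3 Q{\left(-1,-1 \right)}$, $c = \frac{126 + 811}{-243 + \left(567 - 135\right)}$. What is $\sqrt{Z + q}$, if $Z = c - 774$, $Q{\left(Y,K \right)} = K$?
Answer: $\frac{2 i \sqrt{777966}}{63} \approx 28.001 i$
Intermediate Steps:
$c = \frac{937}{189}$ ($c = \frac{937}{-243 + 432} = \frac{937}{189} \approx 4.9577$)
$q = -15$ ($q = \left(-3 + 8\right) 3 \left(-1\right) = 5 \cdot 3 \left(-1\right) = 15 \left(-1\right) = -15$)
$Z = - \frac{145349}{189}$ ($Z = \frac{937}{189} - 774 = - \frac{145349}{189} \approx -769.04$)
$\sqrt{Z + q} = \sqrt{- \frac{145349}{189} - 15} = \sqrt{- \frac{148184}{189}} = \frac{2 i \sqrt{777966}}{63}$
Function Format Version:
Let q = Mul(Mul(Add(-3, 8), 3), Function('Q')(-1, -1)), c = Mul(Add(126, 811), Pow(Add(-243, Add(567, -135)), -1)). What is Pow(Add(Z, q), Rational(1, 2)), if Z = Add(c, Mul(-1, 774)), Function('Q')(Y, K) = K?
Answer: Mul(Rational(2, 63), I, Pow(777966, Rational(1, 2))) ≈ Mul(28.001, I)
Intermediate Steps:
c = Rational(937, 189) (c = Mul(937, Pow(Add(-243, 432), -1)) = Mul(937, Pow(189, -1)) = Mul(937, Rational(1, 189)) = Rational(937, 189) ≈ 4.9577)
q = -15 (q = Mul(Mul(Add(-3, 8), 3), -1) = Mul(Mul(5, 3), -1) = Mul(15, -1) = -15)
Z = Rational(-145349, 189) (Z = Add(Rational(937, 189), Mul(-1, 774)) = Add(Rational(937, 189), -774) = Rational(-145349, 189) ≈ -769.04)
Pow(Add(Z, q), Rational(1, 2)) = Pow(Add(Rational(-145349, 189), -15), Rational(1, 2)) = Pow(Rational(-148184, 189), Rational(1, 2)) = Mul(Rational(2, 63), I, Pow(777966, Rational(1, 2)))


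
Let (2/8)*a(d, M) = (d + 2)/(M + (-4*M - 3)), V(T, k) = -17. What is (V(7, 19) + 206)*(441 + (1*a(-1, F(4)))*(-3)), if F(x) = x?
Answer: 417501/5 ≈ 83500.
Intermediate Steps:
a(d, M) = 4*(2 + d)/(-3 - 3*M) (a(d, M) = 4*((d + 2)/(M + (-4*M - 3))) = 4*((2 + d)/(M + (-3 - 4*M))) = 4*((2 + d)/(-3 - 3*M)) = 4*(2 + d)/(-3 - 3*M))
(V(7, 19) + 206)*(441 + (1*a(-1, F(4)))*(-3)) = (-17 + 206)*(441 + (1*(4*(-2 - 1*(-1))/(3*(1 + 4))))*(-3)) = 189*(441 + (1*((4/3)*(-2 + 1)/5))*(-3)) = 189*(441 + (1*((4/3)*(⅕)*(-1)))*(-3)) = 189*(441 + (1*(-4/15))*(-3)) = 189*(441 - 4/15*(-3)) = 189*(441 + ⅘) = 189*(2209/5) = 417501/5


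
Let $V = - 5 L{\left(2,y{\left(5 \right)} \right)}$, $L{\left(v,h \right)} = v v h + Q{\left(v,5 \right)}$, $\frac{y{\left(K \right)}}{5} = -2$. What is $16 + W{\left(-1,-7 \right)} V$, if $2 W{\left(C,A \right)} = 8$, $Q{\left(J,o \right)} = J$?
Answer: $776$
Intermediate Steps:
$W{\left(C,A \right)} = 4$ ($W{\left(C,A \right)} = \frac{1}{2} \cdot 8 = 4$)
$y{\left(K \right)} = -10$ ($y{\left(K \right)} = 5 \left(-2\right) = -10$)
$L{\left(v,h \right)} = v + h v^{2}$ ($L{\left(v,h \right)} = v v h + v = v^{2} h + v = h v^{2} + v = v + h v^{2}$)
$V = 190$ ($V = - 5 \cdot 2 \left(1 - 20\right) = - 5 \cdot 2 \left(-19\right) = \left(-5\right) \left(-38\right) = 190$)
$16 + W{\left(-1,-7 \right)} V = 16 + 4 \cdot 190 = 16 + 760 = 776$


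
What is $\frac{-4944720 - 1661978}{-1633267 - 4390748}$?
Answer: $\frac{6606698}{6024015} \approx 1.0967$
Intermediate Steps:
$\frac{-4944720 - 1661978}{-1633267 - 4390748} = - \frac{6606698}{-6024015} = \left(-6606698\right) \left(- \frac{1}{6024015}\right) = \frac{6606698}{6024015}$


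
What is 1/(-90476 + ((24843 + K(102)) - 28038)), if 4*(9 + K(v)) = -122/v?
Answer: -204/19110781 ≈ -1.0675e-5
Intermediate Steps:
K(v) = -9 - 61/(2*v) (K(v) = -9 + (-122/v)/4 = -9 - 61/(2*v))
1/(-90476 + ((24843 + K(102)) - 28038)) = 1/(-90476 + ((24843 + (-9 - 61/2/102)) - 28038)) = 1/(-90476 + ((24843 + (-9 - 61/2*1/102)) - 28038)) = 1/(-90476 + ((24843 + (-9 - 61/204)) - 28038)) = 1/(-90476 + ((24843 - 1897/204) - 28038)) = 1/(-90476 + (5066075/204 - 28038)) = 1/(-90476 - 653677/204) = 1/(-19110781/204) = -204/19110781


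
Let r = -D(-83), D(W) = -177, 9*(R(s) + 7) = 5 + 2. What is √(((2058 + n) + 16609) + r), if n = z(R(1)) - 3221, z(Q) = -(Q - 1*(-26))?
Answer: 19*√389/3 ≈ 124.91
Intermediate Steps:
R(s) = -56/9 (R(s) = -7 + (5 + 2)/9 = -7 + (⅑)*7 = -7 + 7/9 = -56/9)
z(Q) = -26 - Q (z(Q) = -(Q + 26) = -(26 + Q) = -26 - Q)
n = -29167/9 (n = (-26 - 1*(-56/9)) - 3221 = (-26 + 56/9) - 3221 = -178/9 - 3221 = -29167/9 ≈ -3240.8)
r = 177 (r = -1*(-177) = 177)
√(((2058 + n) + 16609) + r) = √(((2058 - 29167/9) + 16609) + 177) = √((-10645/9 + 16609) + 177) = √(138836/9 + 177) = √(140429/9) = 19*√389/3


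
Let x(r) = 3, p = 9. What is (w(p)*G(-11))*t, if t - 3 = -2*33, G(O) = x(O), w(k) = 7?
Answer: -1323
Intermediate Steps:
G(O) = 3
t = -63 (t = 3 - 2*33 = 3 - 66 = -63)
(w(p)*G(-11))*t = (7*3)*(-63) = 21*(-63) = -1323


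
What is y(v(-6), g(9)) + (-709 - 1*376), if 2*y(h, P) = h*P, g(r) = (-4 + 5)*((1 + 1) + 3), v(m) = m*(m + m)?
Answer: -905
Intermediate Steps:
v(m) = 2*m**2 (v(m) = m*(2*m) = 2*m**2)
g(r) = 5 (g(r) = 1*(2 + 3) = 1*5 = 5)
y(h, P) = P*h/2 (y(h, P) = (h*P)/2 = (P*h)/2 = P*h/2)
y(v(-6), g(9)) + (-709 - 1*376) = (1/2)*5*(2*(-6)**2) + (-709 - 1*376) = (1/2)*5*(2*36) + (-709 - 376) = (1/2)*5*72 - 1085 = 180 - 1085 = -905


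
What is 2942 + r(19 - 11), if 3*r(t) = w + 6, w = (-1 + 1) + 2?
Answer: 8834/3 ≈ 2944.7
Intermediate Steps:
w = 2 (w = 0 + 2 = 2)
r(t) = 8/3 (r(t) = (2 + 6)/3 = (1/3)*8 = 8/3)
2942 + r(19 - 11) = 2942 + 8/3 = 8834/3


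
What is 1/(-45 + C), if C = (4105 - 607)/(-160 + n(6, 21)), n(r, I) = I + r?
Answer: -133/9483 ≈ -0.014025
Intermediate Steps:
C = -3498/133 (C = (4105 - 607)/(-160 + (21 + 6)) = 3498/(-160 + 27) = 3498/(-133) = 3498*(-1/133) = -3498/133 ≈ -26.301)
1/(-45 + C) = 1/(-45 - 3498/133) = 1/(-9483/133) = -133/9483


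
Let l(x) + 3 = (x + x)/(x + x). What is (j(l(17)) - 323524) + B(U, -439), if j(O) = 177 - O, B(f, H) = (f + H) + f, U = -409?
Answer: -324602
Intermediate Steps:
l(x) = -2 (l(x) = -3 + (x + x)/(x + x) = -3 + (2*x)/((2*x)) = -3 + (2*x)*(1/(2*x)) = -3 + 1 = -2)
B(f, H) = H + 2*f (B(f, H) = (H + f) + f = H + 2*f)
(j(l(17)) - 323524) + B(U, -439) = ((177 - 1*(-2)) - 323524) + (-439 + 2*(-409)) = ((177 + 2) - 323524) + (-439 - 818) = (179 - 323524) - 1257 = -323345 - 1257 = -324602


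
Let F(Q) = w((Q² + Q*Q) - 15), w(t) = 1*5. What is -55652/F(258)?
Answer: -55652/5 ≈ -11130.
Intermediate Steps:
w(t) = 5
F(Q) = 5
-55652/F(258) = -55652/5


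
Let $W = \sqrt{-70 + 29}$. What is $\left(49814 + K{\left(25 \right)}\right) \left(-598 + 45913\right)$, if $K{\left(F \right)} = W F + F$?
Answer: $2258454285 + 1132875 i \sqrt{41} \approx 2.2585 \cdot 10^{9} + 7.2539 \cdot 10^{6} i$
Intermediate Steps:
$W = i \sqrt{41}$ ($W = \sqrt{-41} = i \sqrt{41} \approx 6.4031 i$)
$K{\left(F \right)} = F + i F \sqrt{41}$ ($K{\left(F \right)} = i \sqrt{41} F + F = i F \sqrt{41} + F = F + i F \sqrt{41}$)
$\left(49814 + K{\left(25 \right)}\right) \left(-598 + 45913\right) = \left(49814 + 25 \left(1 + i \sqrt{41}\right)\right) \left(-598 + 45913\right) = \left(49814 + \left(25 + 25 i \sqrt{41}\right)\right) 45315 = \left(49839 + 25 i \sqrt{41}\right) 45315 = 2258454285 + 1132875 i \sqrt{41}$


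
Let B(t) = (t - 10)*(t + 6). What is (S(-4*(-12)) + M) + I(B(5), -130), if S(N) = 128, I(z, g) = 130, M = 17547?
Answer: 17805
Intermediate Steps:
B(t) = (-10 + t)*(6 + t)
(S(-4*(-12)) + M) + I(B(5), -130) = (128 + 17547) + 130 = 17675 + 130 = 17805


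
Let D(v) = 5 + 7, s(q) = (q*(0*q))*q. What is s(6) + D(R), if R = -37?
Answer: 12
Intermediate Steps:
s(q) = 0 (s(q) = (q*0)*q = 0*q = 0)
D(v) = 12
s(6) + D(R) = 0 + 12 = 12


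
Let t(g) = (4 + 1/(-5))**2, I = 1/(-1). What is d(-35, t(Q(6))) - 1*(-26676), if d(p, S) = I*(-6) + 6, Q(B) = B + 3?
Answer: 26688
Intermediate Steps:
I = -1 (I = 1*(-1) = -1)
Q(B) = 3 + B
t(g) = 361/25 (t(g) = (4 - 1/5)**2 = (19/5)**2 = 361/25)
d(p, S) = 12 (d(p, S) = -1*(-6) + 6 = 6 + 6 = 12)
d(-35, t(Q(6))) - 1*(-26676) = 12 - 1*(-26676) = 12 + 26676 = 26688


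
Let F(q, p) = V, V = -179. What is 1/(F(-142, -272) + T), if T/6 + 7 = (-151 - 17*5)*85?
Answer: -1/120581 ≈ -8.2932e-6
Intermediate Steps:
F(q, p) = -179
T = -120402 (T = -42 + 6*((-151 - 17*5)*85) = -42 + 6*((-151 - 85)*85) = -42 + 6*(-236*85) = -42 + 6*(-20060) = -42 - 120360 = -120402)
1/(F(-142, -272) + T) = 1/(-179 - 120402) = 1/(-120581) = -1/120581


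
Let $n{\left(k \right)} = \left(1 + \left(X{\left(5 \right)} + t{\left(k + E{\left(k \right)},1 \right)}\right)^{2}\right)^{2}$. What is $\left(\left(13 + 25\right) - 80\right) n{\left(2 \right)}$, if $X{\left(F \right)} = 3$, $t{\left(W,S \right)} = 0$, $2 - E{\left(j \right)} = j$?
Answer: $-4200$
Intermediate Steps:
$E{\left(j \right)} = 2 - j$
$n{\left(k \right)} = 100$ ($n{\left(k \right)} = \left(1 + \left(3 + 0\right)^{2}\right)^{2} = \left(1 + 3^{2}\right)^{2} = \left(1 + 9\right)^{2} = 10^{2} = 100$)
$\left(\left(13 + 25\right) - 80\right) n{\left(2 \right)} = \left(\left(13 + 25\right) - 80\right) 100 = \left(38 - 80\right) 100 = \left(-42\right) 100 = -4200$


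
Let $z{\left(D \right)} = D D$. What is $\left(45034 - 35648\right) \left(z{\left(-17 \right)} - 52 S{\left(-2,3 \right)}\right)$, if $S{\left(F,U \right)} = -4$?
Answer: $4664842$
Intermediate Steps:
$z{\left(D \right)} = D^{2}$
$\left(45034 - 35648\right) \left(z{\left(-17 \right)} - 52 S{\left(-2,3 \right)}\right) = \left(45034 - 35648\right) \left(\left(-17\right)^{2} - -208\right) = 9386 \left(289 + 208\right) = 9386 \cdot 497 = 4664842$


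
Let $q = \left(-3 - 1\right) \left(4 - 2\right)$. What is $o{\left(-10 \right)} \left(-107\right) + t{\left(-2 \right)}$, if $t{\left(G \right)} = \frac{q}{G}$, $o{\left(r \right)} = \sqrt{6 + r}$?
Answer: $4 - 214 i \approx 4.0 - 214.0 i$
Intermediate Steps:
$q = -8$ ($q = \left(-4\right) 2 = -8$)
$t{\left(G \right)} = - \frac{8}{G}$
$o{\left(-10 \right)} \left(-107\right) + t{\left(-2 \right)} = \sqrt{6 - 10} \left(-107\right) - \frac{8}{-2} = \sqrt{-4} \left(-107\right) - -4 = 2 i \left(-107\right) + 4 = - 214 i + 4 = 4 - 214 i$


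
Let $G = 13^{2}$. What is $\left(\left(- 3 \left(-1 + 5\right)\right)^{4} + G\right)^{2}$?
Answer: $437019025$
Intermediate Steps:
$G = 169$
$\left(\left(- 3 \left(-1 + 5\right)\right)^{4} + G\right)^{2} = \left(\left(- 3 \left(-1 + 5\right)\right)^{4} + 169\right)^{2} = \left(\left(\left(-3\right) 4\right)^{4} + 169\right)^{2} = \left(\left(-12\right)^{4} + 169\right)^{2} = \left(20736 + 169\right)^{2} = 20905^{2} = 437019025$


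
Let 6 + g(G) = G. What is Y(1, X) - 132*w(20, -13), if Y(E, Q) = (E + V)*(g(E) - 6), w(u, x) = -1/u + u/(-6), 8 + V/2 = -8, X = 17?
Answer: 3938/5 ≈ 787.60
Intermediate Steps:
g(G) = -6 + G
V = -32 (V = -16 + 2*(-8) = -16 - 16 = -32)
w(u, x) = -1/u - u/6 (w(u, x) = -1/u + u*(-⅙) = -1/u - u/6)
Y(E, Q) = (-32 + E)*(-12 + E) (Y(E, Q) = (E - 32)*((-6 + E) - 6) = (-32 + E)*(-12 + E))
Y(1, X) - 132*w(20, -13) = (384 + 1² - 44*1) - 132*(-1/20 - ⅙*20) = (384 + 1 - 44) - 132*(-1*1/20 - 10/3) = 341 - 132*(-1/20 - 10/3) = 341 - 132*(-203/60) = 341 + 2233/5 = 3938/5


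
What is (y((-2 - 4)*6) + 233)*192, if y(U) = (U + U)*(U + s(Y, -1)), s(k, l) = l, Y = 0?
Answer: 556224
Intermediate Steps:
y(U) = 2*U*(-1 + U) (y(U) = (U + U)*(U - 1) = (2*U)*(-1 + U) = 2*U*(-1 + U))
(y((-2 - 4)*6) + 233)*192 = (2*((-2 - 4)*6)*(-1 + (-2 - 4)*6) + 233)*192 = (2*(-6*6)*(-1 - 6*6) + 233)*192 = (2*(-36)*(-1 - 36) + 233)*192 = (2*(-36)*(-37) + 233)*192 = (2664 + 233)*192 = 2897*192 = 556224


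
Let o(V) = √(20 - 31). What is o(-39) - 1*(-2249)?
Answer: 2249 + I*√11 ≈ 2249.0 + 3.3166*I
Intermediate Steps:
o(V) = I*√11 (o(V) = √(-11) = I*√11)
o(-39) - 1*(-2249) = I*√11 - 1*(-2249) = I*√11 + 2249 = 2249 + I*√11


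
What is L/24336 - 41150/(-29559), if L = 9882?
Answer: 71862691/39963768 ≈ 1.7982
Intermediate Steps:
L/24336 - 41150/(-29559) = 9882/24336 - 41150/(-29559) = 9882*(1/24336) - 41150*(-1/29559) = 549/1352 + 41150/29559 = 71862691/39963768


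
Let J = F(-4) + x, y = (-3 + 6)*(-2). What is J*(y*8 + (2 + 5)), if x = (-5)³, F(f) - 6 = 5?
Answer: 4674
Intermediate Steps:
F(f) = 11 (F(f) = 6 + 5 = 11)
x = -125
y = -6 (y = 3*(-2) = -6)
J = -114 (J = 11 - 125 = -114)
J*(y*8 + (2 + 5)) = -114*(-6*8 + (2 + 5)) = -114*(-48 + 7) = -114*(-41) = 4674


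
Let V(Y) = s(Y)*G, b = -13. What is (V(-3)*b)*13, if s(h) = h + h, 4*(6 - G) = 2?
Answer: 5577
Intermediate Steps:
G = 11/2 (G = 6 - 1/4*2 = 6 - 1/2 = 11/2 ≈ 5.5000)
s(h) = 2*h
V(Y) = 11*Y (V(Y) = (2*Y)*(11/2) = 11*Y)
(V(-3)*b)*13 = ((11*(-3))*(-13))*13 = -33*(-13)*13 = 429*13 = 5577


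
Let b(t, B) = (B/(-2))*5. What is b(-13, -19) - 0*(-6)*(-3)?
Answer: 95/2 ≈ 47.500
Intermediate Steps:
b(t, B) = -5*B/2 (b(t, B) = (B*(-1/2))*5 = -B/2*5 = -5*B/2)
b(-13, -19) - 0*(-6)*(-3) = -5/2*(-19) - 0*(-6)*(-3) = 95/2 - 0*(-3) = 95/2 - 1*0 = 95/2 + 0 = 95/2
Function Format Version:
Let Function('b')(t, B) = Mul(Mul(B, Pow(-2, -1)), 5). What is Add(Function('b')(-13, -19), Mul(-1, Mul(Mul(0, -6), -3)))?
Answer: Rational(95, 2) ≈ 47.500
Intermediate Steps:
Function('b')(t, B) = Mul(Rational(-5, 2), B) (Function('b')(t, B) = Mul(Mul(B, Rational(-1, 2)), 5) = Mul(Mul(Rational(-1, 2), B), 5) = Mul(Rational(-5, 2), B))
Add(Function('b')(-13, -19), Mul(-1, Mul(Mul(0, -6), -3))) = Add(Mul(Rational(-5, 2), -19), Mul(-1, Mul(Mul(0, -6), -3))) = Add(Rational(95, 2), Mul(-1, Mul(0, -3))) = Add(Rational(95, 2), Mul(-1, 0)) = Add(Rational(95, 2), 0) = Rational(95, 2)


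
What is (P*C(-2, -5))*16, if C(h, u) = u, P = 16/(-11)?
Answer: 1280/11 ≈ 116.36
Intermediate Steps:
P = -16/11 (P = 16*(-1/11) = -16/11 ≈ -1.4545)
(P*C(-2, -5))*16 = -16/11*(-5)*16 = (80/11)*16 = 1280/11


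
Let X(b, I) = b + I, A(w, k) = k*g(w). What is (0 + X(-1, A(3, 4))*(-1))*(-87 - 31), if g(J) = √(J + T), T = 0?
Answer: -118 + 472*√3 ≈ 699.53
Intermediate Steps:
g(J) = √J (g(J) = √(J + 0) = √J)
A(w, k) = k*√w
X(b, I) = I + b
(0 + X(-1, A(3, 4))*(-1))*(-87 - 31) = (0 + (4*√3 - 1)*(-1))*(-87 - 31) = (0 + (-1 + 4*√3)*(-1))*(-118) = (0 + (1 - 4*√3))*(-118) = (1 - 4*√3)*(-118) = -118 + 472*√3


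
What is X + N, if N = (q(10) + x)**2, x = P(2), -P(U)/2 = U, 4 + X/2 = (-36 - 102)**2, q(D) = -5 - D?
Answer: 38441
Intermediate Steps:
X = 38080 (X = -8 + 2*(-36 - 102)**2 = -8 + 2*(-138)**2 = -8 + 2*19044 = -8 + 38088 = 38080)
P(U) = -2*U
x = -4 (x = -2*2 = -4)
N = 361 (N = ((-5 - 1*10) - 4)**2 = ((-5 - 10) - 4)**2 = (-15 - 4)**2 = (-19)**2 = 361)
X + N = 38080 + 361 = 38441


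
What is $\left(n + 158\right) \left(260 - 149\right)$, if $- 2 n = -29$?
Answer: $\frac{38295}{2} \approx 19148.0$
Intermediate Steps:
$n = \frac{29}{2}$ ($n = \left(- \frac{1}{2}\right) \left(-29\right) = \frac{29}{2} \approx 14.5$)
$\left(n + 158\right) \left(260 - 149\right) = \left(\frac{29}{2} + 158\right) \left(260 - 149\right) = \frac{345}{2} \cdot 111 = \frac{38295}{2}$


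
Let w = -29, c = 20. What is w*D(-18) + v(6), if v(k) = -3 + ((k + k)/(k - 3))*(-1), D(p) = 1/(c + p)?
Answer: -43/2 ≈ -21.500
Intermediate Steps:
D(p) = 1/(20 + p)
v(k) = -3 - 2*k/(-3 + k) (v(k) = -3 + ((2*k)/(-3 + k))*(-1) = -3 + (2*k/(-3 + k))*(-1) = -3 - 2*k/(-3 + k))
w*D(-18) + v(6) = -29/(20 - 18) + (9 - 5*6)/(-3 + 6) = -29/2 + (9 - 30)/3 = -29*½ + (⅓)*(-21) = -29/2 - 7 = -43/2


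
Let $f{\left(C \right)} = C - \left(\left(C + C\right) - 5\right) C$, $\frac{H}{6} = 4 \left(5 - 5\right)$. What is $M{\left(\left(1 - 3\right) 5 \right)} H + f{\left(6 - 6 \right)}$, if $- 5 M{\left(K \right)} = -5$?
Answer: $0$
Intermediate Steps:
$H = 0$ ($H = 6 \cdot 4 \left(5 - 5\right) = 6 \cdot 4 \cdot 0 = 6 \cdot 0 = 0$)
$f{\left(C \right)} = C - C \left(-5 + 2 C\right)$ ($f{\left(C \right)} = C - \left(2 C - 5\right) C = C - \left(-5 + 2 C\right) C = C - C \left(-5 + 2 C\right)$)
$M{\left(K \right)} = 1$ ($M{\left(K \right)} = \left(- \frac{1}{5}\right) \left(-5\right) = 1$)
$M{\left(\left(1 - 3\right) 5 \right)} H + f{\left(6 - 6 \right)} = 1 \cdot 0 + 2 \left(6 - 6\right) \left(3 - \left(6 - 6\right)\right) = 0 + 2 \cdot 0 \left(3 - 0\right) = 0 + 2 \cdot 0 \left(3 + 0\right) = 0 + 2 \cdot 0 \cdot 3 = 0 + 0 = 0$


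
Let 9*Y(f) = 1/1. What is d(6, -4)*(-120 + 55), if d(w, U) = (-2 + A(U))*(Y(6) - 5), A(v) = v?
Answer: -5720/3 ≈ -1906.7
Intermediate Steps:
Y(f) = 1/9 (Y(f) = (1/9)/1 = (1/9)*1 = 1/9)
d(w, U) = 88/9 - 44*U/9 (d(w, U) = (-2 + U)*(1/9 - 5) = (-2 + U)*(-44/9) = 88/9 - 44*U/9)
d(6, -4)*(-120 + 55) = (88/9 - 44/9*(-4))*(-120 + 55) = (88/9 + 176/9)*(-65) = (88/3)*(-65) = -5720/3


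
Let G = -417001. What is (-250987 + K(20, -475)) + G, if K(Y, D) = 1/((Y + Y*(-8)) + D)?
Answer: -410812621/615 ≈ -6.6799e+5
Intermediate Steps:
K(Y, D) = 1/(D - 7*Y) (K(Y, D) = 1/((Y - 8*Y) + D) = 1/(-7*Y + D) = 1/(D - 7*Y))
(-250987 + K(20, -475)) + G = (-250987 + 1/(-475 - 7*20)) - 417001 = (-250987 + 1/(-475 - 140)) - 417001 = (-250987 + 1/(-615)) - 417001 = (-250987 - 1/615) - 417001 = -154357006/615 - 417001 = -410812621/615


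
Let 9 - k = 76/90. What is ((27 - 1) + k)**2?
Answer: 2362369/2025 ≈ 1166.6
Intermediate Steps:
k = 367/45 (k = 9 - 76/90 = 9 - 1*38/45 = 9 - 38/45 = 367/45 ≈ 8.1555)
((27 - 1) + k)**2 = ((27 - 1) + 367/45)**2 = (26 + 367/45)**2 = (1537/45)**2 = 2362369/2025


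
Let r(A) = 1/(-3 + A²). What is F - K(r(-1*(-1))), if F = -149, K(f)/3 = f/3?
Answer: -297/2 ≈ -148.50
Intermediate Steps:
K(f) = f (K(f) = 3*(f/3) = f)
F - K(r(-1*(-1))) = -149 - 1/(-3 + (-1*(-1))²) = -149 - 1/(-3 + 1²) = -149 - 1/(-3 + 1) = -149 - 1/(-2) = -149 - 1*(-½) = -149 + ½ = -297/2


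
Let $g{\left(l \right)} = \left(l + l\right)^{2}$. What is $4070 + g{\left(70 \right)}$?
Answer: $23670$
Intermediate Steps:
$g{\left(l \right)} = 4 l^{2}$ ($g{\left(l \right)} = \left(2 l\right)^{2} = 4 l^{2}$)
$4070 + g{\left(70 \right)} = 4070 + 4 \cdot 70^{2} = 4070 + 4 \cdot 4900 = 4070 + 19600 = 23670$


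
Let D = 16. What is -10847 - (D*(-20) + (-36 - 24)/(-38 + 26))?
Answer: -10532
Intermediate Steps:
-10847 - (D*(-20) + (-36 - 24)/(-38 + 26)) = -10847 - (16*(-20) + (-36 - 24)/(-38 + 26)) = -10847 - (-320 - 60/(-12)) = -10847 - (-320 - 60*(-1/12)) = -10847 - (-320 + 5) = -10847 - 1*(-315) = -10847 + 315 = -10532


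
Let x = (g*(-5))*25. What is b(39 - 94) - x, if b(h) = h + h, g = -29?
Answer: -3735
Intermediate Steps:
x = 3625 (x = -29*(-5)*25 = 145*25 = 3625)
b(h) = 2*h
b(39 - 94) - x = 2*(39 - 94) - 1*3625 = 2*(-55) - 3625 = -110 - 3625 = -3735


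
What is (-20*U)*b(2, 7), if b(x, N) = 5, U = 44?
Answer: -4400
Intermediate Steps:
(-20*U)*b(2, 7) = -20*44*5 = -880*5 = -4400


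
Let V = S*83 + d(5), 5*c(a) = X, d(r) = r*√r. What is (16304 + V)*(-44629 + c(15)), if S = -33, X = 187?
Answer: -604885054 - 222958*√5 ≈ -6.0538e+8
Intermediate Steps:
d(r) = r^(3/2)
c(a) = 187/5 (c(a) = (⅕)*187 = 187/5)
V = -2739 + 5*√5 (V = -33*83 + 5^(3/2) = -2739 + 5*√5 ≈ -2727.8)
(16304 + V)*(-44629 + c(15)) = (16304 + (-2739 + 5*√5))*(-44629 + 187/5) = (13565 + 5*√5)*(-222958/5) = -604885054 - 222958*√5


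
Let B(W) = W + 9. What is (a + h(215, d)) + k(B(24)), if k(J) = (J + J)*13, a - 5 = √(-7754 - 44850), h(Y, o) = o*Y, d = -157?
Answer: -32892 + 2*I*√13151 ≈ -32892.0 + 229.36*I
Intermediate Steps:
h(Y, o) = Y*o
B(W) = 9 + W
a = 5 + 2*I*√13151 (a = 5 + √(-7754 - 44850) = 5 + √(-52604) = 5 + 2*I*√13151 ≈ 5.0 + 229.36*I)
k(J) = 26*J (k(J) = (2*J)*13 = 26*J)
(a + h(215, d)) + k(B(24)) = ((5 + 2*I*√13151) + 215*(-157)) + 26*(9 + 24) = ((5 + 2*I*√13151) - 33755) + 26*33 = (-33750 + 2*I*√13151) + 858 = -32892 + 2*I*√13151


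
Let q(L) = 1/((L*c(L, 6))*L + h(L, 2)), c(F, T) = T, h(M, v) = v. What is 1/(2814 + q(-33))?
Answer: 6536/18392305 ≈ 0.00035537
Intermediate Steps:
q(L) = 1/(2 + 6*L²) (q(L) = 1/((L*6)*L + 2) = 1/((6*L)*L + 2) = 1/(6*L² + 2) = 1/(2 + 6*L²))
1/(2814 + q(-33)) = 1/(2814 + 1/(2*(1 + 3*(-33)²))) = 1/(2814 + 1/(2*(1 + 3*1089))) = 1/(2814 + 1/(2*(1 + 3267))) = 1/(2814 + (½)/3268) = 1/(2814 + (½)*(1/3268)) = 1/(2814 + 1/6536) = 1/(18392305/6536) = 6536/18392305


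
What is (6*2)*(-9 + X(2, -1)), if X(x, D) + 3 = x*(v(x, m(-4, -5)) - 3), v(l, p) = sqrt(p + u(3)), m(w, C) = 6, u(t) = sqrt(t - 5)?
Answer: -216 + 24*sqrt(6 + I*sqrt(2)) ≈ -156.81 + 6.8812*I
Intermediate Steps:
u(t) = sqrt(-5 + t)
v(l, p) = sqrt(p + I*sqrt(2)) (v(l, p) = sqrt(p + sqrt(-5 + 3)) = sqrt(p + sqrt(-2)) = sqrt(p + I*sqrt(2)))
X(x, D) = -3 + x*(-3 + sqrt(6 + I*sqrt(2))) (X(x, D) = -3 + x*(sqrt(6 + I*sqrt(2)) - 3) = -3 + x*(-3 + sqrt(6 + I*sqrt(2))))
(6*2)*(-9 + X(2, -1)) = (6*2)*(-9 + (-3 - 3*2 + 2*sqrt(6 + I*sqrt(2)))) = 12*(-9 + (-3 - 6 + 2*sqrt(6 + I*sqrt(2)))) = 12*(-9 + (-9 + 2*sqrt(6 + I*sqrt(2)))) = 12*(-18 + 2*sqrt(6 + I*sqrt(2))) = -216 + 24*sqrt(6 + I*sqrt(2))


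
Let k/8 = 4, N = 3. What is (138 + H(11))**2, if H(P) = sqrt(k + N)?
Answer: (138 + sqrt(35))**2 ≈ 20712.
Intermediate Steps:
k = 32 (k = 8*4 = 32)
H(P) = sqrt(35) (H(P) = sqrt(32 + 3) = sqrt(35))
(138 + H(11))**2 = (138 + sqrt(35))**2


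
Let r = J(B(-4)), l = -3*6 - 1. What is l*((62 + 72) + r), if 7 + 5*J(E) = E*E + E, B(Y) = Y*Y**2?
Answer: -17841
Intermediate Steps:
l = -19 (l = -18 - 1 = -19)
B(Y) = Y**3
J(E) = -7/5 + E/5 + E**2/5 (J(E) = -7/5 + (E*E + E)/5 = -7/5 + (E**2 + E)/5 = -7/5 + (E + E**2)/5 = -7/5 + (E/5 + E**2/5) = -7/5 + E/5 + E**2/5)
r = 805 (r = -7/5 + (1/5)*(-4)**3 + ((-4)**3)**2/5 = -7/5 + (1/5)*(-64) + (1/5)*(-64)**2 = -7/5 - 64/5 + (1/5)*4096 = -7/5 - 64/5 + 4096/5 = 805)
l*((62 + 72) + r) = -19*((62 + 72) + 805) = -19*(134 + 805) = -19*939 = -17841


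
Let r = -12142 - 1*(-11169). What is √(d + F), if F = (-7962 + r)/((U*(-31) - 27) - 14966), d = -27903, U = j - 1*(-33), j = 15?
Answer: 2*I*√1894739846062/16481 ≈ 167.04*I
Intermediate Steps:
U = 48 (U = 15 - 1*(-33) = 15 + 33 = 48)
r = -973 (r = -12142 + 11169 = -973)
F = 8935/16481 (F = (-7962 - 973)/((48*(-31) - 27) - 14966) = -8935/((-1488 - 27) - 14966) = -8935/(-1515 - 14966) = -8935/(-16481) = -8935*(-1/16481) = 8935/16481 ≈ 0.54214)
√(d + F) = √(-27903 + 8935/16481) = √(-459860408/16481) = 2*I*√1894739846062/16481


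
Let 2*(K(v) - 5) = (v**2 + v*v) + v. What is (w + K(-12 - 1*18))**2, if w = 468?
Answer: 1844164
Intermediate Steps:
K(v) = 5 + v**2 + v/2 (K(v) = 5 + ((v**2 + v*v) + v)/2 = 5 + ((v**2 + v**2) + v)/2 = 5 + (2*v**2 + v)/2 = 5 + (v + 2*v**2)/2 = 5 + (v**2 + v/2) = 5 + v**2 + v/2)
(w + K(-12 - 1*18))**2 = (468 + (5 + (-12 - 1*18)**2 + (-12 - 1*18)/2))**2 = (468 + (5 + (-12 - 18)**2 + (-12 - 18)/2))**2 = (468 + (5 + (-30)**2 + (1/2)*(-30)))**2 = (468 + (5 + 900 - 15))**2 = (468 + 890)**2 = 1358**2 = 1844164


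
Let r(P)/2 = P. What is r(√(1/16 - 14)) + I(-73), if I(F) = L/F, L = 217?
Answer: -217/73 + I*√223/2 ≈ -2.9726 + 7.4666*I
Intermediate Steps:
r(P) = 2*P
I(F) = 217/F
r(√(1/16 - 14)) + I(-73) = 2*√(1/16 - 14) + 217/(-73) = 2*√(1/16 - 14) + 217*(-1/73) = 2*√(-223/16) - 217/73 = 2*(I*√223/4) - 217/73 = I*√223/2 - 217/73 = -217/73 + I*√223/2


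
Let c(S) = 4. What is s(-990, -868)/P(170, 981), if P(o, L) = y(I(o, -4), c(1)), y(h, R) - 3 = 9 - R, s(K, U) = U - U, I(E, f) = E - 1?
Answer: 0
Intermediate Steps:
I(E, f) = -1 + E
s(K, U) = 0
y(h, R) = 12 - R (y(h, R) = 3 + (9 - R) = 12 - R)
P(o, L) = 8 (P(o, L) = 12 - 1*4 = 12 - 4 = 8)
s(-990, -868)/P(170, 981) = 0/8 = 0*(⅛) = 0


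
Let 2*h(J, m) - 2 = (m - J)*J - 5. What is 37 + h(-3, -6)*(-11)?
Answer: 4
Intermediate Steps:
h(J, m) = -3/2 + J*(m - J)/2 (h(J, m) = 1 + ((m - J)*J - 5)/2 = 1 + (J*(m - J) - 5)/2 = 1 + (-5 + J*(m - J))/2 = 1 + (-5/2 + J*(m - J)/2) = -3/2 + J*(m - J)/2)
37 + h(-3, -6)*(-11) = 37 + (-3/2 - ½*(-3)² + (½)*(-3)*(-6))*(-11) = 37 + (-3/2 - ½*9 + 9)*(-11) = 37 + (-3/2 - 9/2 + 9)*(-11) = 37 + 3*(-11) = 37 - 33 = 4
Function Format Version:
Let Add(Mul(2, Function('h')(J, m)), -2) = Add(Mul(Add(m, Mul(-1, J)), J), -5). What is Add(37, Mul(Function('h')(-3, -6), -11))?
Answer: 4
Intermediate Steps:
Function('h')(J, m) = Add(Rational(-3, 2), Mul(Rational(1, 2), J, Add(m, Mul(-1, J)))) (Function('h')(J, m) = Add(1, Mul(Rational(1, 2), Add(Mul(Add(m, Mul(-1, J)), J), -5))) = Add(1, Mul(Rational(1, 2), Add(Mul(J, Add(m, Mul(-1, J))), -5))) = Add(1, Mul(Rational(1, 2), Add(-5, Mul(J, Add(m, Mul(-1, J)))))) = Add(1, Add(Rational(-5, 2), Mul(Rational(1, 2), J, Add(m, Mul(-1, J))))) = Add(Rational(-3, 2), Mul(Rational(1, 2), J, Add(m, Mul(-1, J)))))
Add(37, Mul(Function('h')(-3, -6), -11)) = Add(37, Mul(Add(Rational(-3, 2), Mul(Rational(-1, 2), Pow(-3, 2)), Mul(Rational(1, 2), -3, -6)), -11)) = Add(37, Mul(Add(Rational(-3, 2), Mul(Rational(-1, 2), 9), 9), -11)) = Add(37, Mul(Add(Rational(-3, 2), Rational(-9, 2), 9), -11)) = Add(37, Mul(3, -11)) = Add(37, -33) = 4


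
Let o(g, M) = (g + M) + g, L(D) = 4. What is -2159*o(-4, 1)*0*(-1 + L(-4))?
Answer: 0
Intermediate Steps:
o(g, M) = M + 2*g (o(g, M) = (M + g) + g = M + 2*g)
-2159*o(-4, 1)*0*(-1 + L(-4)) = -2159*(1 + 2*(-4))*0*(-1 + 4) = -2159*(1 - 8)*0*3 = -2159*(-7*0)*3 = -0*3 = -2159*0 = 0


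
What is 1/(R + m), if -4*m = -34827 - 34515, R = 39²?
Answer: 2/37713 ≈ 5.3032e-5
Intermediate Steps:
R = 1521
m = 34671/2 (m = -(-34827 - 34515)/4 = -¼*(-69342) = 34671/2 ≈ 17336.)
1/(R + m) = 1/(1521 + 34671/2) = 1/(37713/2) = 2/37713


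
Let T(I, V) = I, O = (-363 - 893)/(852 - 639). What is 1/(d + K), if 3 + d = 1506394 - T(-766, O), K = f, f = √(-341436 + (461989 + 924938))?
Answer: 1507157/2271521177158 - √1045491/2271521177158 ≈ 6.6305e-7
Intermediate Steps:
f = √1045491 (f = √(-341436 + 1386927) = √1045491 ≈ 1022.5)
O = -1256/213 ≈ -5.8967
K = √1045491 ≈ 1022.5
d = 1507157 (d = -3 + (1506394 - 1*(-766)) = -3 + (1506394 + 766) = -3 + 1507160 = 1507157)
1/(d + K) = 1/(1507157 + √1045491)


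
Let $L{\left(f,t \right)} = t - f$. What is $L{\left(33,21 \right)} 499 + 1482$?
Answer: $-4506$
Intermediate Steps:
$L{\left(33,21 \right)} 499 + 1482 = \left(21 - 33\right) 499 + 1482 = \left(-12\right) 499 + 1482 = -5988 + 1482 = -4506$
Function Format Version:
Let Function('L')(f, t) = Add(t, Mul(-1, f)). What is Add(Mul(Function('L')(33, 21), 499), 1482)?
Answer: -4506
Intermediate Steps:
Add(Mul(Function('L')(33, 21), 499), 1482) = Add(Mul(Add(21, Mul(-1, 33)), 499), 1482) = Add(Mul(Add(21, -33), 499), 1482) = Add(Mul(-12, 499), 1482) = Add(-5988, 1482) = -4506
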